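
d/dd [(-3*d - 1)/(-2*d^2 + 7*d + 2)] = (-6*d^2 - 4*d + 1)/(4*d^4 - 28*d^3 + 41*d^2 + 28*d + 4)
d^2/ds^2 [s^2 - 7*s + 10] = 2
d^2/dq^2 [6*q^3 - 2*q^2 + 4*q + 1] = 36*q - 4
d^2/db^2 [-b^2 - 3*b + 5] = -2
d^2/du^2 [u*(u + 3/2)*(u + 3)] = 6*u + 9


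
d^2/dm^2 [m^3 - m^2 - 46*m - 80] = 6*m - 2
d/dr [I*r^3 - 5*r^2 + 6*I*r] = 3*I*r^2 - 10*r + 6*I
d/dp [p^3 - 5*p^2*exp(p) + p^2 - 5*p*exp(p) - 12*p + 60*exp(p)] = -5*p^2*exp(p) + 3*p^2 - 15*p*exp(p) + 2*p + 55*exp(p) - 12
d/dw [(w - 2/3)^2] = 2*w - 4/3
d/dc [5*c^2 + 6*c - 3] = 10*c + 6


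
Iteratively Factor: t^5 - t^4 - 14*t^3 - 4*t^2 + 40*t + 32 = (t - 2)*(t^4 + t^3 - 12*t^2 - 28*t - 16) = (t - 2)*(t + 2)*(t^3 - t^2 - 10*t - 8) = (t - 2)*(t + 1)*(t + 2)*(t^2 - 2*t - 8) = (t - 2)*(t + 1)*(t + 2)^2*(t - 4)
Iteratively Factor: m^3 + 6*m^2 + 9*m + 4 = (m + 1)*(m^2 + 5*m + 4) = (m + 1)^2*(m + 4)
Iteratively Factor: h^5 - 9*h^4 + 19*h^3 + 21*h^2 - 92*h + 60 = (h - 2)*(h^4 - 7*h^3 + 5*h^2 + 31*h - 30) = (h - 2)*(h + 2)*(h^3 - 9*h^2 + 23*h - 15) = (h - 2)*(h - 1)*(h + 2)*(h^2 - 8*h + 15) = (h - 5)*(h - 2)*(h - 1)*(h + 2)*(h - 3)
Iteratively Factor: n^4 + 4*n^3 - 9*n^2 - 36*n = (n)*(n^3 + 4*n^2 - 9*n - 36) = n*(n + 4)*(n^2 - 9) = n*(n - 3)*(n + 4)*(n + 3)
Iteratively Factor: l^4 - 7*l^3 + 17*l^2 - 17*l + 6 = (l - 1)*(l^3 - 6*l^2 + 11*l - 6) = (l - 2)*(l - 1)*(l^2 - 4*l + 3) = (l - 2)*(l - 1)^2*(l - 3)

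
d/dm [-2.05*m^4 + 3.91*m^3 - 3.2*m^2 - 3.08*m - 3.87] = -8.2*m^3 + 11.73*m^2 - 6.4*m - 3.08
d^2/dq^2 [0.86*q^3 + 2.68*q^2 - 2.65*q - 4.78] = 5.16*q + 5.36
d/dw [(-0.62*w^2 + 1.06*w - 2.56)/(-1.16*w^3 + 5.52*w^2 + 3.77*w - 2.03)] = (-0.7192*w^4 + 2.4592*w^3 - 17.0974*w^2 + 30.7796*w + 7.4994)/(1.3456*w^6 - 12.8064*w^5 + 21.724*w^4 + 46.3304*w^3 - 8.1983*w^2 - 15.3062*w + 4.1209)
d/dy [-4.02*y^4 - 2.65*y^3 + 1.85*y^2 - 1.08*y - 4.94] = -16.08*y^3 - 7.95*y^2 + 3.7*y - 1.08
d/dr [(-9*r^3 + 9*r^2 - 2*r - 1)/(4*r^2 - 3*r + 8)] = (-36*r^4 + 54*r^3 - 235*r^2 + 152*r - 19)/(16*r^4 - 24*r^3 + 73*r^2 - 48*r + 64)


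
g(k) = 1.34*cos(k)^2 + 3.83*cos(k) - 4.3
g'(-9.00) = 0.57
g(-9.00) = -6.68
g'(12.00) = 3.27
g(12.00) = -0.11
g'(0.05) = -0.33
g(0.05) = 0.86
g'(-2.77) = 0.48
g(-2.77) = -6.71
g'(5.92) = 2.25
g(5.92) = 0.45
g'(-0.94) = 4.37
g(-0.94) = -1.57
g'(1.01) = -4.45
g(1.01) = -1.88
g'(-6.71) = 2.60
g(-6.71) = 0.30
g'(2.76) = -0.50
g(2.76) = -6.70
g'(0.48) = -2.87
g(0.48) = 0.15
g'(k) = -2.68*sin(k)*cos(k) - 3.83*sin(k)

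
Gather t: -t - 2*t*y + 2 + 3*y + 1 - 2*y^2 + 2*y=t*(-2*y - 1) - 2*y^2 + 5*y + 3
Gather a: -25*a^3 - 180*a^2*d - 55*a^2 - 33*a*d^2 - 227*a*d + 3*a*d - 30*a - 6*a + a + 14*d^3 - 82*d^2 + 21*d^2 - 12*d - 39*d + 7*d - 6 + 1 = -25*a^3 + a^2*(-180*d - 55) + a*(-33*d^2 - 224*d - 35) + 14*d^3 - 61*d^2 - 44*d - 5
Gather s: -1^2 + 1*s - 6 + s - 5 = 2*s - 12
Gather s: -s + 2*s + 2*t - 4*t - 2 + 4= s - 2*t + 2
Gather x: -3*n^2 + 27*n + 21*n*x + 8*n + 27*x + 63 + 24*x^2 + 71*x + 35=-3*n^2 + 35*n + 24*x^2 + x*(21*n + 98) + 98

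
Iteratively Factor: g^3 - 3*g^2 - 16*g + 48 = (g - 3)*(g^2 - 16) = (g - 4)*(g - 3)*(g + 4)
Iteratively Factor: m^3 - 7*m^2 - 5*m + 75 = (m - 5)*(m^2 - 2*m - 15) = (m - 5)*(m + 3)*(m - 5)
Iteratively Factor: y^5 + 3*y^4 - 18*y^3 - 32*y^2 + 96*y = (y)*(y^4 + 3*y^3 - 18*y^2 - 32*y + 96) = y*(y + 4)*(y^3 - y^2 - 14*y + 24) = y*(y + 4)^2*(y^2 - 5*y + 6) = y*(y - 3)*(y + 4)^2*(y - 2)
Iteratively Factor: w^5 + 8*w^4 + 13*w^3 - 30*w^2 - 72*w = (w + 3)*(w^4 + 5*w^3 - 2*w^2 - 24*w) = (w + 3)^2*(w^3 + 2*w^2 - 8*w) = (w + 3)^2*(w + 4)*(w^2 - 2*w) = w*(w + 3)^2*(w + 4)*(w - 2)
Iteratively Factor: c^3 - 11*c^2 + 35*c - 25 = (c - 5)*(c^2 - 6*c + 5) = (c - 5)*(c - 1)*(c - 5)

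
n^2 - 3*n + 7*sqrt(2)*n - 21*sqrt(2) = (n - 3)*(n + 7*sqrt(2))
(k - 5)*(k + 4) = k^2 - k - 20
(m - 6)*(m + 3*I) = m^2 - 6*m + 3*I*m - 18*I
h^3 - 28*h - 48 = (h - 6)*(h + 2)*(h + 4)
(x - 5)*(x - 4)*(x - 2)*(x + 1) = x^4 - 10*x^3 + 27*x^2 - 2*x - 40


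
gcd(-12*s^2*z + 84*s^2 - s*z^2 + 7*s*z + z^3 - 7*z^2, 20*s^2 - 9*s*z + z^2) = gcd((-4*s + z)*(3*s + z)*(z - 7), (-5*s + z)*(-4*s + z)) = -4*s + z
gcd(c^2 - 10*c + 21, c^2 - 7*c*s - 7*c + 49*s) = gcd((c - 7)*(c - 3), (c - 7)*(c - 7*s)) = c - 7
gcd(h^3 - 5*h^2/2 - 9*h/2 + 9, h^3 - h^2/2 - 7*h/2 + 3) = h^2 + h/2 - 3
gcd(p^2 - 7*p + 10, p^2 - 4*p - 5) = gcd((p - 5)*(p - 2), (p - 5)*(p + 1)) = p - 5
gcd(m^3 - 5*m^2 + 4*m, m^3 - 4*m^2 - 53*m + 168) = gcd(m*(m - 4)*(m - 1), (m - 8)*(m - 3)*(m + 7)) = 1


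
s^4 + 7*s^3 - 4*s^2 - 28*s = s*(s - 2)*(s + 2)*(s + 7)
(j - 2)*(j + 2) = j^2 - 4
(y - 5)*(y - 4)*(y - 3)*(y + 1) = y^4 - 11*y^3 + 35*y^2 - 13*y - 60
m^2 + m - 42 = (m - 6)*(m + 7)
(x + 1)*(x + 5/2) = x^2 + 7*x/2 + 5/2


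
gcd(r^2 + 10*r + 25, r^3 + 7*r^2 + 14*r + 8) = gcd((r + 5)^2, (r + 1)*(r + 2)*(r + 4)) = 1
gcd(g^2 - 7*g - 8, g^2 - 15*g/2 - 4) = g - 8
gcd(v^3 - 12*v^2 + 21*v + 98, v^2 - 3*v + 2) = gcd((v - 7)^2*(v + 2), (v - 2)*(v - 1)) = 1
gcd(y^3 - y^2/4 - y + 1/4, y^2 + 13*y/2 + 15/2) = 1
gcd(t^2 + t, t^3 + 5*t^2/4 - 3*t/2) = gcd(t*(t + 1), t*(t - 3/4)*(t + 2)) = t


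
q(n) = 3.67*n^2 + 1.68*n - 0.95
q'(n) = 7.34*n + 1.68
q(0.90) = 3.53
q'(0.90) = 8.29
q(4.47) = 79.89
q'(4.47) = 34.49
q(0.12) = -0.70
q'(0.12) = 2.56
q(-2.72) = 21.63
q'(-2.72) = -18.28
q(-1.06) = 1.39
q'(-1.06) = -6.10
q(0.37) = 0.17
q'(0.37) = 4.40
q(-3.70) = 43.08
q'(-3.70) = -25.48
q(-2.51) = 17.95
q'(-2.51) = -16.74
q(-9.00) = 281.20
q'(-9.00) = -64.38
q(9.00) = 311.44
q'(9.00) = 67.74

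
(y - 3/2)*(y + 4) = y^2 + 5*y/2 - 6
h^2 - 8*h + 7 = (h - 7)*(h - 1)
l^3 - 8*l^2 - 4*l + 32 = (l - 8)*(l - 2)*(l + 2)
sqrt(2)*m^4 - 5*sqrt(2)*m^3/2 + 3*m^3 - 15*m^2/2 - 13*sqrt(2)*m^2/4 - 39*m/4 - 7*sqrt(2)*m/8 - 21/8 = (m - 7/2)*(m + 1/2)*(m + 3*sqrt(2)/2)*(sqrt(2)*m + sqrt(2)/2)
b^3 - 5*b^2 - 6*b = b*(b - 6)*(b + 1)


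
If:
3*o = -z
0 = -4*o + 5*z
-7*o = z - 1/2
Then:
No Solution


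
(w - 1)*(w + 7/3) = w^2 + 4*w/3 - 7/3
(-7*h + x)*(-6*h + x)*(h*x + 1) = 42*h^3*x - 13*h^2*x^2 + 42*h^2 + h*x^3 - 13*h*x + x^2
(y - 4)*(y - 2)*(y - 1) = y^3 - 7*y^2 + 14*y - 8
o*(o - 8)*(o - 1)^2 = o^4 - 10*o^3 + 17*o^2 - 8*o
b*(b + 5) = b^2 + 5*b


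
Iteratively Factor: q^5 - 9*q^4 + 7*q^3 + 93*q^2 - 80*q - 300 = (q - 5)*(q^4 - 4*q^3 - 13*q^2 + 28*q + 60) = (q - 5)^2*(q^3 + q^2 - 8*q - 12) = (q - 5)^2*(q + 2)*(q^2 - q - 6) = (q - 5)^2*(q - 3)*(q + 2)*(q + 2)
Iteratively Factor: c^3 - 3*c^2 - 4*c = (c + 1)*(c^2 - 4*c) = c*(c + 1)*(c - 4)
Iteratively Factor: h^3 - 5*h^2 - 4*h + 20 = (h + 2)*(h^2 - 7*h + 10) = (h - 2)*(h + 2)*(h - 5)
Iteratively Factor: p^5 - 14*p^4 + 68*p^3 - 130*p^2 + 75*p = (p - 5)*(p^4 - 9*p^3 + 23*p^2 - 15*p) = (p - 5)*(p - 3)*(p^3 - 6*p^2 + 5*p) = (p - 5)^2*(p - 3)*(p^2 - p) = (p - 5)^2*(p - 3)*(p - 1)*(p)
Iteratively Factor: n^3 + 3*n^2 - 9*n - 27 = (n + 3)*(n^2 - 9) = (n - 3)*(n + 3)*(n + 3)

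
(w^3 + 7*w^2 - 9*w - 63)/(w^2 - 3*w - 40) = (-w^3 - 7*w^2 + 9*w + 63)/(-w^2 + 3*w + 40)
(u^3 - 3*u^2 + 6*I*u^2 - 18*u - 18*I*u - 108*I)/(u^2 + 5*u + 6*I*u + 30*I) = (u^2 - 3*u - 18)/(u + 5)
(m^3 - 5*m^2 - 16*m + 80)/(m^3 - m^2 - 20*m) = (m - 4)/m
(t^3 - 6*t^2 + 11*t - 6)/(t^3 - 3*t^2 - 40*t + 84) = (t^2 - 4*t + 3)/(t^2 - t - 42)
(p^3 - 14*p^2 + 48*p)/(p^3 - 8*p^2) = (p - 6)/p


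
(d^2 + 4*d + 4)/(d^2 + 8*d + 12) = (d + 2)/(d + 6)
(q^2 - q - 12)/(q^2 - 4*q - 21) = (q - 4)/(q - 7)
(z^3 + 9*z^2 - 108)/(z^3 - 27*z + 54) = (z + 6)/(z - 3)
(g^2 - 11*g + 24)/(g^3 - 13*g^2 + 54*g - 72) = (g - 8)/(g^2 - 10*g + 24)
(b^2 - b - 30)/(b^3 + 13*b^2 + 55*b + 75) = (b - 6)/(b^2 + 8*b + 15)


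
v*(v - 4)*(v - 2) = v^3 - 6*v^2 + 8*v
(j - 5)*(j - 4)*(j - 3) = j^3 - 12*j^2 + 47*j - 60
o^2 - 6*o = o*(o - 6)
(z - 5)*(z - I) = z^2 - 5*z - I*z + 5*I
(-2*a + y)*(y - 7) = -2*a*y + 14*a + y^2 - 7*y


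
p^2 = p^2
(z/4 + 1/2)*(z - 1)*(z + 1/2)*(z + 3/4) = z^4/4 + 9*z^3/16 - 3*z^2/32 - 17*z/32 - 3/16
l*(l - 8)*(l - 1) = l^3 - 9*l^2 + 8*l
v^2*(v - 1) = v^3 - v^2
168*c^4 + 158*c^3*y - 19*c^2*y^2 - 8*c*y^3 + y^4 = (-7*c + y)*(-6*c + y)*(c + y)*(4*c + y)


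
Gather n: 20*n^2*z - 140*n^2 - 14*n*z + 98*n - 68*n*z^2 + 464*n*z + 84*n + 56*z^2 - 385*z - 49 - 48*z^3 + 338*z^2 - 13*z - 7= n^2*(20*z - 140) + n*(-68*z^2 + 450*z + 182) - 48*z^3 + 394*z^2 - 398*z - 56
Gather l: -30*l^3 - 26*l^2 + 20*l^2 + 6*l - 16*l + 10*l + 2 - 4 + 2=-30*l^3 - 6*l^2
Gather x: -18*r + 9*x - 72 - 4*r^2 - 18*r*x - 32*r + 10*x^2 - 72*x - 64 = -4*r^2 - 50*r + 10*x^2 + x*(-18*r - 63) - 136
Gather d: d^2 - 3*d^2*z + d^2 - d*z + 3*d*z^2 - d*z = d^2*(2 - 3*z) + d*(3*z^2 - 2*z)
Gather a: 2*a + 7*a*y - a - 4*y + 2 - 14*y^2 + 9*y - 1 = a*(7*y + 1) - 14*y^2 + 5*y + 1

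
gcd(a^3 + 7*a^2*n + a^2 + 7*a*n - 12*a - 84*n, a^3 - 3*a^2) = a - 3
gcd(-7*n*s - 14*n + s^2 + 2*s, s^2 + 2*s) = s + 2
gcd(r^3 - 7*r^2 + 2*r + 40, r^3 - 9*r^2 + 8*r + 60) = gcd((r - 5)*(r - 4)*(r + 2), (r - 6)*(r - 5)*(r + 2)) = r^2 - 3*r - 10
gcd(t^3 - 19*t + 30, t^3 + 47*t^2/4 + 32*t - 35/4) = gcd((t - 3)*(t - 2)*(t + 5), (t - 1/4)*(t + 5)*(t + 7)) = t + 5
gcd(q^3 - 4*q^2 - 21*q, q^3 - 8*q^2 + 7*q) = q^2 - 7*q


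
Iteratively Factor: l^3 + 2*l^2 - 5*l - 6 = (l - 2)*(l^2 + 4*l + 3) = (l - 2)*(l + 3)*(l + 1)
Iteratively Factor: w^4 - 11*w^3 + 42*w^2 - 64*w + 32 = (w - 4)*(w^3 - 7*w^2 + 14*w - 8) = (w - 4)*(w - 2)*(w^2 - 5*w + 4) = (w - 4)^2*(w - 2)*(w - 1)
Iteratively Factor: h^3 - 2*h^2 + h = (h - 1)*(h^2 - h) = h*(h - 1)*(h - 1)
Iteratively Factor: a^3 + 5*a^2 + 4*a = (a + 1)*(a^2 + 4*a) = (a + 1)*(a + 4)*(a)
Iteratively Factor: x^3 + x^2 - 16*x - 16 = (x - 4)*(x^2 + 5*x + 4) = (x - 4)*(x + 1)*(x + 4)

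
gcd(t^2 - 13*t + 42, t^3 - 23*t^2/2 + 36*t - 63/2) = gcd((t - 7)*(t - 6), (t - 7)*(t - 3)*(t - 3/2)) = t - 7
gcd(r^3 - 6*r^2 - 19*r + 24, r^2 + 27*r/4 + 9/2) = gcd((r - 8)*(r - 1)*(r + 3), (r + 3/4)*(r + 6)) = 1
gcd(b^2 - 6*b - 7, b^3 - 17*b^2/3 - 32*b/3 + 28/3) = b - 7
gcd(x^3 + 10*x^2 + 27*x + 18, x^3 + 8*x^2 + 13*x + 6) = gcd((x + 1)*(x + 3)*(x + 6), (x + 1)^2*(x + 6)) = x^2 + 7*x + 6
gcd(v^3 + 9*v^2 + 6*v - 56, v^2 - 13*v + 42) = 1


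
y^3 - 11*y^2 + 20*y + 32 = (y - 8)*(y - 4)*(y + 1)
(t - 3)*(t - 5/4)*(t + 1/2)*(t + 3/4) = t^4 - 3*t^3 - 19*t^2/16 + 99*t/32 + 45/32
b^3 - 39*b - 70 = (b - 7)*(b + 2)*(b + 5)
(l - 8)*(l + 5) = l^2 - 3*l - 40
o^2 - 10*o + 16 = (o - 8)*(o - 2)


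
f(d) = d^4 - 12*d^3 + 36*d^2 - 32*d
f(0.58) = -8.68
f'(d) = 4*d^3 - 36*d^2 + 72*d - 32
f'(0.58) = -1.57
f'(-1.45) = -224.28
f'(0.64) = 0.38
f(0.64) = -8.71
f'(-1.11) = -161.75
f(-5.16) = 3481.22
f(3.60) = -40.55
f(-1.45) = 163.09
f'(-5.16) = -1911.59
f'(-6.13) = -2747.51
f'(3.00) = -32.00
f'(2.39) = -10.95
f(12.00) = 4800.00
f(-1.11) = 97.81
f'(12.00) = 2560.00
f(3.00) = -15.00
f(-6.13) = 5725.11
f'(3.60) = -52.74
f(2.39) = -2.04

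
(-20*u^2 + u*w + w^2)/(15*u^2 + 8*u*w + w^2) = (-4*u + w)/(3*u + w)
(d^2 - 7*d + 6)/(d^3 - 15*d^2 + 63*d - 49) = (d - 6)/(d^2 - 14*d + 49)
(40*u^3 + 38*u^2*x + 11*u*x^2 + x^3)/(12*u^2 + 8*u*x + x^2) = (20*u^2 + 9*u*x + x^2)/(6*u + x)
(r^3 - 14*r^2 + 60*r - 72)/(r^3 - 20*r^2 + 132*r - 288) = (r - 2)/(r - 8)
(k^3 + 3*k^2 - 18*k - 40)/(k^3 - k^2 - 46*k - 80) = (k - 4)/(k - 8)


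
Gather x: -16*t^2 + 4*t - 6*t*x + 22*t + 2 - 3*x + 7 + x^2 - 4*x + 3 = -16*t^2 + 26*t + x^2 + x*(-6*t - 7) + 12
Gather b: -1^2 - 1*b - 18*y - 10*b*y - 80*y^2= b*(-10*y - 1) - 80*y^2 - 18*y - 1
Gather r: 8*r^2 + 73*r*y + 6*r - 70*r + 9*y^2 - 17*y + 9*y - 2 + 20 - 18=8*r^2 + r*(73*y - 64) + 9*y^2 - 8*y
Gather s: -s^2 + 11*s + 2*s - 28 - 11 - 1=-s^2 + 13*s - 40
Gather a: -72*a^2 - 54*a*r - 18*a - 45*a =-72*a^2 + a*(-54*r - 63)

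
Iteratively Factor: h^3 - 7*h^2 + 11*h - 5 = (h - 1)*(h^2 - 6*h + 5) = (h - 5)*(h - 1)*(h - 1)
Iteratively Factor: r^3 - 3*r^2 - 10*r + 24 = (r - 4)*(r^2 + r - 6) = (r - 4)*(r - 2)*(r + 3)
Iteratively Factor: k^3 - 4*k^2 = (k)*(k^2 - 4*k) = k*(k - 4)*(k)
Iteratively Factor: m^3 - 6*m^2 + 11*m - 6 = (m - 1)*(m^2 - 5*m + 6) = (m - 2)*(m - 1)*(m - 3)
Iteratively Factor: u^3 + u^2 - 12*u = (u)*(u^2 + u - 12) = u*(u - 3)*(u + 4)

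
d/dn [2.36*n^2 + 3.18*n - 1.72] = 4.72*n + 3.18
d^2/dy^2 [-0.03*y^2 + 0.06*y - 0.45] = -0.0600000000000000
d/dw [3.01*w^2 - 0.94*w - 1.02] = 6.02*w - 0.94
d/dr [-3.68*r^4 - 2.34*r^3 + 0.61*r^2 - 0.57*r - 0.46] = -14.72*r^3 - 7.02*r^2 + 1.22*r - 0.57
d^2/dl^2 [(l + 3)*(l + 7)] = 2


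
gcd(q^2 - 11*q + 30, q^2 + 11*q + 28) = 1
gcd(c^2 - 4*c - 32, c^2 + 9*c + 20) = c + 4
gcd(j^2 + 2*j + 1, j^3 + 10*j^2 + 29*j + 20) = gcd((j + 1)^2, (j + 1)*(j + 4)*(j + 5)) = j + 1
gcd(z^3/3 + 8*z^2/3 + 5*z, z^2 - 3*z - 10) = 1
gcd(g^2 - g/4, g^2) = g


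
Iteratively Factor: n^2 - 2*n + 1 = (n - 1)*(n - 1)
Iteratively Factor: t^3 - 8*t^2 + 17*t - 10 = (t - 1)*(t^2 - 7*t + 10) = (t - 5)*(t - 1)*(t - 2)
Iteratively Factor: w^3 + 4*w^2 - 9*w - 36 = (w + 4)*(w^2 - 9) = (w + 3)*(w + 4)*(w - 3)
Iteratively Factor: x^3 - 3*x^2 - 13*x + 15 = (x + 3)*(x^2 - 6*x + 5) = (x - 1)*(x + 3)*(x - 5)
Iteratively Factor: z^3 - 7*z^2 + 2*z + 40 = (z + 2)*(z^2 - 9*z + 20) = (z - 5)*(z + 2)*(z - 4)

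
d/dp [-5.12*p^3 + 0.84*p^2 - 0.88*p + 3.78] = -15.36*p^2 + 1.68*p - 0.88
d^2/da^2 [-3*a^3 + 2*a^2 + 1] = 4 - 18*a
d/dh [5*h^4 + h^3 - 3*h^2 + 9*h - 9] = 20*h^3 + 3*h^2 - 6*h + 9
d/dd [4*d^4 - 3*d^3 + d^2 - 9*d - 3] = 16*d^3 - 9*d^2 + 2*d - 9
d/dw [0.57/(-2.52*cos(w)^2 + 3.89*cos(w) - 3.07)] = (2.2173 - 2.8728*cos(w))*sin(w)/(2.52*cos(w)^2 - 3.89*cos(w) + 3.07)^2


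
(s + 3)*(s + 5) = s^2 + 8*s + 15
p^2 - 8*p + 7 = (p - 7)*(p - 1)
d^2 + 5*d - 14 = (d - 2)*(d + 7)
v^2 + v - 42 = (v - 6)*(v + 7)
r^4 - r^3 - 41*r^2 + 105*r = r*(r - 5)*(r - 3)*(r + 7)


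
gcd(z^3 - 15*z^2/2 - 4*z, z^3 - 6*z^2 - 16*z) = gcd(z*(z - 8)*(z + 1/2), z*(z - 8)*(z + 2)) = z^2 - 8*z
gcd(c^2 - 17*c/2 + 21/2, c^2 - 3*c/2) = c - 3/2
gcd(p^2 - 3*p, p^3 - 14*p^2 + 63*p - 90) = p - 3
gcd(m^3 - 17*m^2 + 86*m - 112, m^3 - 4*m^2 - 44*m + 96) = m^2 - 10*m + 16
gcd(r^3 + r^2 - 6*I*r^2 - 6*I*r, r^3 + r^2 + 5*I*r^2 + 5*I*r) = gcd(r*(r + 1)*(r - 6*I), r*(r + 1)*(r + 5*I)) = r^2 + r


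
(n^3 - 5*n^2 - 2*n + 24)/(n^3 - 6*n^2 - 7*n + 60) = (n^2 - n - 6)/(n^2 - 2*n - 15)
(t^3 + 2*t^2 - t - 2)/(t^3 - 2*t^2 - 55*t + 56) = (t^2 + 3*t + 2)/(t^2 - t - 56)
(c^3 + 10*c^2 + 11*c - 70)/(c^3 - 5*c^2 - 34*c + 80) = (c + 7)/(c - 8)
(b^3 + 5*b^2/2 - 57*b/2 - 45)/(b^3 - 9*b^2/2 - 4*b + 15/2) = (b + 6)/(b - 1)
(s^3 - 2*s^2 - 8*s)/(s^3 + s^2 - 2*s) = (s - 4)/(s - 1)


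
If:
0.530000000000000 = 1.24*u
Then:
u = 0.43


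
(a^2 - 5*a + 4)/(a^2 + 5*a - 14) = (a^2 - 5*a + 4)/(a^2 + 5*a - 14)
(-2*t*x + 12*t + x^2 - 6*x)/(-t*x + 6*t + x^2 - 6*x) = (-2*t + x)/(-t + x)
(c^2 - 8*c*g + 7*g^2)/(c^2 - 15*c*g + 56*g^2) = (c - g)/(c - 8*g)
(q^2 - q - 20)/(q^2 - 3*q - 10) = (q + 4)/(q + 2)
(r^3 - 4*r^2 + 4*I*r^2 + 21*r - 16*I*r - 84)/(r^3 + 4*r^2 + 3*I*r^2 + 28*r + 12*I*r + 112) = (r^2 - r*(4 + 3*I) + 12*I)/(r^2 + 4*r*(1 - I) - 16*I)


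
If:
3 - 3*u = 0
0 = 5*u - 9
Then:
No Solution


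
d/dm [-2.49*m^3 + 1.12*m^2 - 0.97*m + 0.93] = -7.47*m^2 + 2.24*m - 0.97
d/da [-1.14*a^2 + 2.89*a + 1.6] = 2.89 - 2.28*a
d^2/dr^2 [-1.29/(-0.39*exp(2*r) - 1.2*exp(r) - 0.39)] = (1.29*(0.78*exp(r) + 1.2)*(1.56*exp(r) + 2.4)*exp(r) - (2.0124*exp(r) + 1.548)*(0.39*exp(2*r) + 1.2*exp(r) + 0.39))*exp(r)/(0.39*exp(2*r) + 1.2*exp(r) + 0.39)^3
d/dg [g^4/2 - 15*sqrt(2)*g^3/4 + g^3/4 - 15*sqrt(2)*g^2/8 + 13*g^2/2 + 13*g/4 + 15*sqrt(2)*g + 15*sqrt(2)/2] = 2*g^3 - 45*sqrt(2)*g^2/4 + 3*g^2/4 - 15*sqrt(2)*g/4 + 13*g + 13/4 + 15*sqrt(2)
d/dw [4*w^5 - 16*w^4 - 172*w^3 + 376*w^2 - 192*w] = 20*w^4 - 64*w^3 - 516*w^2 + 752*w - 192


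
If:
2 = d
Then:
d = 2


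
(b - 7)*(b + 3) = b^2 - 4*b - 21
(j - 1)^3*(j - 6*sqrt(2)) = j^4 - 6*sqrt(2)*j^3 - 3*j^3 + 3*j^2 + 18*sqrt(2)*j^2 - 18*sqrt(2)*j - j + 6*sqrt(2)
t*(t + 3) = t^2 + 3*t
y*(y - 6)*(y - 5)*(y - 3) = y^4 - 14*y^3 + 63*y^2 - 90*y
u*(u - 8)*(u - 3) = u^3 - 11*u^2 + 24*u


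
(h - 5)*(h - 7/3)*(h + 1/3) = h^3 - 7*h^2 + 83*h/9 + 35/9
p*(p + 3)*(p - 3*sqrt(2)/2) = p^3 - 3*sqrt(2)*p^2/2 + 3*p^2 - 9*sqrt(2)*p/2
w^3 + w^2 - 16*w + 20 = (w - 2)^2*(w + 5)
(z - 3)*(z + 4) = z^2 + z - 12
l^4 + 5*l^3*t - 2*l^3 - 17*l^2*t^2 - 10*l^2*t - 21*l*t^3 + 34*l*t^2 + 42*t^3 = (l - 2)*(l - 3*t)*(l + t)*(l + 7*t)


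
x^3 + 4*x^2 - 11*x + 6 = (x - 1)^2*(x + 6)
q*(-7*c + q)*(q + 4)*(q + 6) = -7*c*q^3 - 70*c*q^2 - 168*c*q + q^4 + 10*q^3 + 24*q^2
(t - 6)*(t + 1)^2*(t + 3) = t^4 - t^3 - 23*t^2 - 39*t - 18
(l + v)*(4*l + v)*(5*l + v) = 20*l^3 + 29*l^2*v + 10*l*v^2 + v^3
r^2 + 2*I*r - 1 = (r + I)^2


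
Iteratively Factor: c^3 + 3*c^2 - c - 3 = (c - 1)*(c^2 + 4*c + 3) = (c - 1)*(c + 3)*(c + 1)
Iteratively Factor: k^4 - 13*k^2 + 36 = (k - 3)*(k^3 + 3*k^2 - 4*k - 12) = (k - 3)*(k - 2)*(k^2 + 5*k + 6) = (k - 3)*(k - 2)*(k + 3)*(k + 2)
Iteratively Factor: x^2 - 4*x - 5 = (x + 1)*(x - 5)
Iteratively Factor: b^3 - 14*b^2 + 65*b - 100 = (b - 5)*(b^2 - 9*b + 20) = (b - 5)^2*(b - 4)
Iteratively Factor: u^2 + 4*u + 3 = (u + 1)*(u + 3)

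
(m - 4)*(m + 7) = m^2 + 3*m - 28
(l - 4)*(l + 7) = l^2 + 3*l - 28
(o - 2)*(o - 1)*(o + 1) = o^3 - 2*o^2 - o + 2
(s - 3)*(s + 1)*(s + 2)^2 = s^4 + 2*s^3 - 7*s^2 - 20*s - 12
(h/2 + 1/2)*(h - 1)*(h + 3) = h^3/2 + 3*h^2/2 - h/2 - 3/2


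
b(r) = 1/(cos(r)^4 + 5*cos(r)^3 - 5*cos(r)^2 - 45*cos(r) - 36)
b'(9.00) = -2.17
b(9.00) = -0.45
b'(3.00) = -58.71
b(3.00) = -4.14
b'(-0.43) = 0.00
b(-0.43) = -0.01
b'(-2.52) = 0.69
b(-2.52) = -0.20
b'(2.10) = -0.14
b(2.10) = -0.07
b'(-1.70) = 0.05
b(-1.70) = -0.03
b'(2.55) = -0.80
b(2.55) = -0.22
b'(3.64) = 1.34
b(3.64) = -0.32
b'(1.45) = -0.03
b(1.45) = -0.02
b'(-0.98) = 0.01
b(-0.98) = -0.02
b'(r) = (4*sin(r)*cos(r)^3 + 15*sin(r)*cos(r)^2 - 10*sin(r)*cos(r) - 45*sin(r))/(cos(r)^4 + 5*cos(r)^3 - 5*cos(r)^2 - 45*cos(r) - 36)^2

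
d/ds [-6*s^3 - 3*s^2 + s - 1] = -18*s^2 - 6*s + 1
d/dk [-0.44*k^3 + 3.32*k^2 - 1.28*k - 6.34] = -1.32*k^2 + 6.64*k - 1.28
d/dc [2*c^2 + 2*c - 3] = 4*c + 2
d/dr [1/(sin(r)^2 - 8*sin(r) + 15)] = 2*(4 - sin(r))*cos(r)/(sin(r)^2 - 8*sin(r) + 15)^2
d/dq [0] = 0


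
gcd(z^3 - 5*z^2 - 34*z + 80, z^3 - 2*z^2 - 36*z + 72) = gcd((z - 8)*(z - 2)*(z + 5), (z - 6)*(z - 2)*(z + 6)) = z - 2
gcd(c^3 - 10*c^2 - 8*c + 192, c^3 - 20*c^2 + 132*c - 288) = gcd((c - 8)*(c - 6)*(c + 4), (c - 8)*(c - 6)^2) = c^2 - 14*c + 48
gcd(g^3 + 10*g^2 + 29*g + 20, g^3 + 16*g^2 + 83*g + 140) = g^2 + 9*g + 20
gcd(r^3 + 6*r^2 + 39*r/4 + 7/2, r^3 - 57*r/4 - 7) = r^2 + 4*r + 7/4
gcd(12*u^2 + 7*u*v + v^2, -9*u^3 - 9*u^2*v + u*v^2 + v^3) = 3*u + v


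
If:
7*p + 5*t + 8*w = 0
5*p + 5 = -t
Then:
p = 4*w/9 - 25/18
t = 35/18 - 20*w/9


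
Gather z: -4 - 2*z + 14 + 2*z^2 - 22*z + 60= 2*z^2 - 24*z + 70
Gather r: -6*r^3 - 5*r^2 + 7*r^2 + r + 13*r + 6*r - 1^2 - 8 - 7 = -6*r^3 + 2*r^2 + 20*r - 16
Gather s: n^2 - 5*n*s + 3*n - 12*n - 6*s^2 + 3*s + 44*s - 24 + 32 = n^2 - 9*n - 6*s^2 + s*(47 - 5*n) + 8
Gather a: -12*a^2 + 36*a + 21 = -12*a^2 + 36*a + 21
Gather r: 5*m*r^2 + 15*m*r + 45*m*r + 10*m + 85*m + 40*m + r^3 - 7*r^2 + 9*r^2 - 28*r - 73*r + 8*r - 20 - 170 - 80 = 135*m + r^3 + r^2*(5*m + 2) + r*(60*m - 93) - 270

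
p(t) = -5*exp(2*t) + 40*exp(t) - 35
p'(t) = -10*exp(2*t) + 40*exp(t)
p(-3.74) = -34.05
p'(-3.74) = 0.94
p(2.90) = -959.53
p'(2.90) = -2576.03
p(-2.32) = -31.12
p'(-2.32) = 3.83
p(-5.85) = -34.88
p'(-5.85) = 0.12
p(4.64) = -49500.39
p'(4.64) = -103072.55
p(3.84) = -8997.08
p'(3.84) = -19785.18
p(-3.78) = -34.09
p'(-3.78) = 0.91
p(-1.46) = -25.98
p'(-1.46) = 8.75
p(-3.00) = -33.02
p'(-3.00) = 1.97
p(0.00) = 0.00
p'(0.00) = 30.00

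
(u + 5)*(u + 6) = u^2 + 11*u + 30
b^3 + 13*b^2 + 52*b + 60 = (b + 2)*(b + 5)*(b + 6)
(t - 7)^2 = t^2 - 14*t + 49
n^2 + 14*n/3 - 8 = (n - 4/3)*(n + 6)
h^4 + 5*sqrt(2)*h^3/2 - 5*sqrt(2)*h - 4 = (h - sqrt(2))*(h + sqrt(2)/2)*(h + sqrt(2))*(h + 2*sqrt(2))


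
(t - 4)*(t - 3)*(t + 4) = t^3 - 3*t^2 - 16*t + 48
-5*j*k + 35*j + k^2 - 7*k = (-5*j + k)*(k - 7)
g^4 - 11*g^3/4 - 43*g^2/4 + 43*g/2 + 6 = (g - 4)*(g - 2)*(g + 1/4)*(g + 3)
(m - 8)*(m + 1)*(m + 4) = m^3 - 3*m^2 - 36*m - 32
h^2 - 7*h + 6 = (h - 6)*(h - 1)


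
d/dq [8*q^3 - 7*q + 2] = 24*q^2 - 7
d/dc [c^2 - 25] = 2*c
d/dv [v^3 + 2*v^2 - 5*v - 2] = 3*v^2 + 4*v - 5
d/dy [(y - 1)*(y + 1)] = 2*y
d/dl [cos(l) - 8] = -sin(l)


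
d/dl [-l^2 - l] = -2*l - 1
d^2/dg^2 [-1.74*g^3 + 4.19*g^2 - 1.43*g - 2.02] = 8.38 - 10.44*g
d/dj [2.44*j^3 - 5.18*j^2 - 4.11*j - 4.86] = 7.32*j^2 - 10.36*j - 4.11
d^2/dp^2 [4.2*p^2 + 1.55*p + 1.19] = 8.40000000000000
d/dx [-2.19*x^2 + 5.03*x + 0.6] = 5.03 - 4.38*x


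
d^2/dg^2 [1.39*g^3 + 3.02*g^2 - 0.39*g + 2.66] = 8.34*g + 6.04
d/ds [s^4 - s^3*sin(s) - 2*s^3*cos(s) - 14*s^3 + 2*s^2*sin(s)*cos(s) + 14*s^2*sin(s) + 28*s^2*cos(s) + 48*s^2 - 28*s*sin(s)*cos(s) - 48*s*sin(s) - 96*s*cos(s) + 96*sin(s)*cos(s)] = 2*s^3*sin(s) - s^3*cos(s) + 4*s^3 - 31*s^2*sin(s) + 8*s^2*cos(s) + 2*s^2*cos(2*s) - 42*s^2 + 124*s*sin(s) + 2*s*sin(2*s) + 8*s*cos(s) - 28*s*cos(2*s) + 96*s - 48*sin(s) - 14*sin(2*s) - 96*cos(s) + 96*cos(2*s)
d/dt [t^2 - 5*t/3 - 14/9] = 2*t - 5/3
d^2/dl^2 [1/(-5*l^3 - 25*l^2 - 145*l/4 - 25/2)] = 8*(4*(3*l + 5)*(4*l^3 + 20*l^2 + 29*l + 10) - (12*l^2 + 40*l + 29)^2)/(5*(4*l^3 + 20*l^2 + 29*l + 10)^3)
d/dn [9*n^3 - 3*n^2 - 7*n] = 27*n^2 - 6*n - 7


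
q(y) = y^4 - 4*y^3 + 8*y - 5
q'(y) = 4*y^3 - 12*y^2 + 8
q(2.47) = -8.30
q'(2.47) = -4.93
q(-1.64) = 6.76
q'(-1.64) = -41.92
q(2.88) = -8.71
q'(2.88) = 4.02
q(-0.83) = -8.88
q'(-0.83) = -2.55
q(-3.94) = 449.11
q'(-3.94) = -422.94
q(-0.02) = -5.16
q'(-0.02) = 8.00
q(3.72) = 10.35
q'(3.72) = 47.85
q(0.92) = -0.04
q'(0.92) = 0.96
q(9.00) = 3712.00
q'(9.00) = 1952.00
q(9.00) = 3712.00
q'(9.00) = 1952.00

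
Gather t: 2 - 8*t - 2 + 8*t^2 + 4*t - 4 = 8*t^2 - 4*t - 4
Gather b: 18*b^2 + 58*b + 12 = 18*b^2 + 58*b + 12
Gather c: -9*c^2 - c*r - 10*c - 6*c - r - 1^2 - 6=-9*c^2 + c*(-r - 16) - r - 7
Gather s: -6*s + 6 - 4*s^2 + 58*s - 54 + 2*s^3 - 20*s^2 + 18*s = 2*s^3 - 24*s^2 + 70*s - 48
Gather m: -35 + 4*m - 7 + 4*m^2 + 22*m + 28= 4*m^2 + 26*m - 14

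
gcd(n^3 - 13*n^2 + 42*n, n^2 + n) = n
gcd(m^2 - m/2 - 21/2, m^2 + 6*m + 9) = m + 3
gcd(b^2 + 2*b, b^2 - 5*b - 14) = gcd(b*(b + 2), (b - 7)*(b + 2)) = b + 2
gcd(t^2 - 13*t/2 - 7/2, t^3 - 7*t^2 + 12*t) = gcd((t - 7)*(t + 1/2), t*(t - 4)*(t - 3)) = 1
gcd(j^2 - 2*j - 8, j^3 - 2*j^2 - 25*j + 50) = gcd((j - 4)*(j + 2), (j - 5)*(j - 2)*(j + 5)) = 1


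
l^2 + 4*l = l*(l + 4)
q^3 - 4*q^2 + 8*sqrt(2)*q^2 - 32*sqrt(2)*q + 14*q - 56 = (q - 4)*(q + sqrt(2))*(q + 7*sqrt(2))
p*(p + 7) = p^2 + 7*p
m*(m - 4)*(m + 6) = m^3 + 2*m^2 - 24*m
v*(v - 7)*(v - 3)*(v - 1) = v^4 - 11*v^3 + 31*v^2 - 21*v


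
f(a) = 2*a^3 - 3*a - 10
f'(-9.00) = 483.00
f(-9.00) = -1441.00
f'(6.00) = 213.00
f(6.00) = 404.00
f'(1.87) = 17.98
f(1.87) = -2.53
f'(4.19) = 102.34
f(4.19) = 124.55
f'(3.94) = 90.14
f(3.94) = 100.51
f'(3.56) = 73.04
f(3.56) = 69.56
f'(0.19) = -2.78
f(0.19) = -10.56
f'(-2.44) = 32.72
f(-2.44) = -31.73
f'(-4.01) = 93.48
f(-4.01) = -126.93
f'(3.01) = 51.36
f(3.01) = 35.51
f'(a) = 6*a^2 - 3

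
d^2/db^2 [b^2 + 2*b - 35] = 2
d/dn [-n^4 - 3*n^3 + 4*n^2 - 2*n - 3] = -4*n^3 - 9*n^2 + 8*n - 2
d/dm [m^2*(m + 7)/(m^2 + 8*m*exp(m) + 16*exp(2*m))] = m*(-8*m^2*exp(m) + m^2 - 44*m*exp(m) + 56*exp(m))/(m^3 + 12*m^2*exp(m) + 48*m*exp(2*m) + 64*exp(3*m))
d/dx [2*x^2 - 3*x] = 4*x - 3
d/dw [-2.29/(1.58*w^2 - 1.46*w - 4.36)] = (7.2364*w - 3.3434)/(-1.58*w^2 + 1.46*w + 4.36)^2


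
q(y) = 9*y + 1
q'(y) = 9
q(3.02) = 28.18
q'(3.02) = 9.00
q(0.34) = 4.06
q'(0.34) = 9.00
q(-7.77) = -68.93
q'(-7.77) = 9.00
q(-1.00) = -8.00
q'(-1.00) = 9.00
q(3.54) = 32.86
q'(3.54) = 9.00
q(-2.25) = -19.25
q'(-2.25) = 9.00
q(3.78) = 35.02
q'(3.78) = 9.00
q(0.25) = 3.25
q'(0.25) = 9.00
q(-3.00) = -26.00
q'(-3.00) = 9.00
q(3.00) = 28.00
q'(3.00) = 9.00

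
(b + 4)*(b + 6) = b^2 + 10*b + 24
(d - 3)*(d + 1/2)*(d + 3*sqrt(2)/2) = d^3 - 5*d^2/2 + 3*sqrt(2)*d^2/2 - 15*sqrt(2)*d/4 - 3*d/2 - 9*sqrt(2)/4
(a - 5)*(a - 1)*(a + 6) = a^3 - 31*a + 30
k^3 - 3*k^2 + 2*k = k*(k - 2)*(k - 1)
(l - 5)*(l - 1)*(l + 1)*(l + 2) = l^4 - 3*l^3 - 11*l^2 + 3*l + 10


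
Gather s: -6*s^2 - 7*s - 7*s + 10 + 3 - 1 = -6*s^2 - 14*s + 12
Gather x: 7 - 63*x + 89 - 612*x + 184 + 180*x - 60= 220 - 495*x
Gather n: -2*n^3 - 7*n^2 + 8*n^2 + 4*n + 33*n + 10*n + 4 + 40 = -2*n^3 + n^2 + 47*n + 44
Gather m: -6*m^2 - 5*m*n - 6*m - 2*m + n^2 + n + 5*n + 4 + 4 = -6*m^2 + m*(-5*n - 8) + n^2 + 6*n + 8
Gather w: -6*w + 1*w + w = -4*w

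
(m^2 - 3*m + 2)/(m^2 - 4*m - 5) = (-m^2 + 3*m - 2)/(-m^2 + 4*m + 5)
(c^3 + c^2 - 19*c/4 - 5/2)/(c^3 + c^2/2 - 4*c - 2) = (c + 5/2)/(c + 2)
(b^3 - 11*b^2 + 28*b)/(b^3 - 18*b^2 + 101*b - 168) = b*(b - 4)/(b^2 - 11*b + 24)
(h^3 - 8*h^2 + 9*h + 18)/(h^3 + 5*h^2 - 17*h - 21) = (h - 6)/(h + 7)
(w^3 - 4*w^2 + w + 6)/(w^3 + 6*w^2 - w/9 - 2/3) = 9*(w^3 - 4*w^2 + w + 6)/(9*w^3 + 54*w^2 - w - 6)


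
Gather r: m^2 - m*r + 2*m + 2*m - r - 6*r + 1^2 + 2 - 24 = m^2 + 4*m + r*(-m - 7) - 21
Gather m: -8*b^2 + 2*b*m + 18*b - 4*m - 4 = -8*b^2 + 18*b + m*(2*b - 4) - 4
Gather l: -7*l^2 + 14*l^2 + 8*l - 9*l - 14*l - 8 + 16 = 7*l^2 - 15*l + 8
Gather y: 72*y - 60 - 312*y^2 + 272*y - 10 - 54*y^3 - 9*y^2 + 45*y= -54*y^3 - 321*y^2 + 389*y - 70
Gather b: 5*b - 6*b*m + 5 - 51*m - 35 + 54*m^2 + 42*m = b*(5 - 6*m) + 54*m^2 - 9*m - 30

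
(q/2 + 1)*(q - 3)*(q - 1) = q^3/2 - q^2 - 5*q/2 + 3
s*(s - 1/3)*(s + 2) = s^3 + 5*s^2/3 - 2*s/3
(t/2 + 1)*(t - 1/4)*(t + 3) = t^3/2 + 19*t^2/8 + 19*t/8 - 3/4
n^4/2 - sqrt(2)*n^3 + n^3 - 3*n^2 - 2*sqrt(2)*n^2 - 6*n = n*(n/2 + 1)*(n - 3*sqrt(2))*(n + sqrt(2))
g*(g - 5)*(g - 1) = g^3 - 6*g^2 + 5*g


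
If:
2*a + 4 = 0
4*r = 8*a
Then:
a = -2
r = -4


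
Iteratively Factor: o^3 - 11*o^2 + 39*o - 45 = (o - 3)*(o^2 - 8*o + 15) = (o - 5)*(o - 3)*(o - 3)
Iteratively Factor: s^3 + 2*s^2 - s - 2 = (s - 1)*(s^2 + 3*s + 2) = (s - 1)*(s + 2)*(s + 1)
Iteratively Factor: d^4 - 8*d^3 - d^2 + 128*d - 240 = (d - 5)*(d^3 - 3*d^2 - 16*d + 48) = (d - 5)*(d - 3)*(d^2 - 16) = (d - 5)*(d - 4)*(d - 3)*(d + 4)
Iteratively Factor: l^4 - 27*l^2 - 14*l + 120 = (l + 3)*(l^3 - 3*l^2 - 18*l + 40) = (l - 2)*(l + 3)*(l^2 - l - 20) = (l - 5)*(l - 2)*(l + 3)*(l + 4)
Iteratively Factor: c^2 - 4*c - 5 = (c - 5)*(c + 1)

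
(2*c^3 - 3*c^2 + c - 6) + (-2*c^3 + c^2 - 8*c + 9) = -2*c^2 - 7*c + 3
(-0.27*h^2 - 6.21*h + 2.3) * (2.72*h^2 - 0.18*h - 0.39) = -0.7344*h^4 - 16.8426*h^3 + 7.4791*h^2 + 2.0079*h - 0.897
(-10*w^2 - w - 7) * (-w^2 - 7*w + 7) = 10*w^4 + 71*w^3 - 56*w^2 + 42*w - 49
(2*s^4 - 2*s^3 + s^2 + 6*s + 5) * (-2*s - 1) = -4*s^5 + 2*s^4 - 13*s^2 - 16*s - 5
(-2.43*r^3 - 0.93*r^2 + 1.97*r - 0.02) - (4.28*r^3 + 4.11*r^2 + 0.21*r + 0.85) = -6.71*r^3 - 5.04*r^2 + 1.76*r - 0.87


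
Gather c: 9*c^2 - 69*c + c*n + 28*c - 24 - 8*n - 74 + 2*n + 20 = 9*c^2 + c*(n - 41) - 6*n - 78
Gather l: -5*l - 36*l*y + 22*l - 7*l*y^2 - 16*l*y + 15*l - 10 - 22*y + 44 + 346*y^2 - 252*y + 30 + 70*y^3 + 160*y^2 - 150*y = l*(-7*y^2 - 52*y + 32) + 70*y^3 + 506*y^2 - 424*y + 64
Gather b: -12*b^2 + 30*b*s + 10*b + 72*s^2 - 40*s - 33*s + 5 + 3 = -12*b^2 + b*(30*s + 10) + 72*s^2 - 73*s + 8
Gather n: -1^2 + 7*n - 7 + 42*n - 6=49*n - 14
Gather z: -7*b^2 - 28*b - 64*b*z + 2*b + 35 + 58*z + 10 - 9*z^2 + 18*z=-7*b^2 - 26*b - 9*z^2 + z*(76 - 64*b) + 45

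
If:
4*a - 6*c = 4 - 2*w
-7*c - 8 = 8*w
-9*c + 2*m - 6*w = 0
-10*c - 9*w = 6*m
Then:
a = 579/107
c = 216/107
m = 84/107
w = -296/107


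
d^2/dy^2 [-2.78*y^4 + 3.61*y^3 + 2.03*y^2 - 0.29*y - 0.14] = -33.36*y^2 + 21.66*y + 4.06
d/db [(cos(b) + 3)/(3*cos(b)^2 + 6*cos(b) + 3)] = (cos(b) + 5)*sin(b)/(3*(cos(b) + 1)^3)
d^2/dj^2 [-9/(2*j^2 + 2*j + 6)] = 9*(j^2 + j - (2*j + 1)^2 + 3)/(j^2 + j + 3)^3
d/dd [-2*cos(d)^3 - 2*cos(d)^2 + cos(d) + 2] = (6*cos(d)^2 + 4*cos(d) - 1)*sin(d)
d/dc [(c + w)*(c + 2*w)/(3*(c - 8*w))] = ((c - 8*w)*(2*c + 3*w) - (c + w)*(c + 2*w))/(3*(c - 8*w)^2)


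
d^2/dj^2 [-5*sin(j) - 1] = 5*sin(j)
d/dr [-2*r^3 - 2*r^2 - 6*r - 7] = -6*r^2 - 4*r - 6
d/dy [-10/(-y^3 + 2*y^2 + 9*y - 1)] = 10*(-3*y^2 + 4*y + 9)/(y^3 - 2*y^2 - 9*y + 1)^2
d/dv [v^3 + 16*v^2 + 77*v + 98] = 3*v^2 + 32*v + 77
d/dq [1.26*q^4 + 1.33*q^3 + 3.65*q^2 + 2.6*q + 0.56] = 5.04*q^3 + 3.99*q^2 + 7.3*q + 2.6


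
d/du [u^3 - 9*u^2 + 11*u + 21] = 3*u^2 - 18*u + 11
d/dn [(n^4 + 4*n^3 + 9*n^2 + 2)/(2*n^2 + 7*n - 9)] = (4*n^5 + 29*n^4 + 20*n^3 - 45*n^2 - 170*n - 14)/(4*n^4 + 28*n^3 + 13*n^2 - 126*n + 81)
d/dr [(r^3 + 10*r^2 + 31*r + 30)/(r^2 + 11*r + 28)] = (r^4 + 22*r^3 + 163*r^2 + 500*r + 538)/(r^4 + 22*r^3 + 177*r^2 + 616*r + 784)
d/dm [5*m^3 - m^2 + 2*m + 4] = 15*m^2 - 2*m + 2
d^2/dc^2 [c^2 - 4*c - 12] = 2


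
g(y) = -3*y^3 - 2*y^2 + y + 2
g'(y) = -9*y^2 - 4*y + 1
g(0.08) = 2.07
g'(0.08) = 0.62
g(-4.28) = 196.29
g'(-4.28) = -146.75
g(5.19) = -466.08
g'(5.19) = -262.18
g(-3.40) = 93.39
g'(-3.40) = -89.44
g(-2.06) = 17.68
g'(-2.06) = -28.95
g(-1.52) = 6.39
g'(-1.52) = -13.71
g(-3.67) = 119.68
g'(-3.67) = -105.54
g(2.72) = -70.45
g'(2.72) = -76.47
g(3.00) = -94.00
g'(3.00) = -92.00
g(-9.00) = 2018.00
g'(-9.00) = -692.00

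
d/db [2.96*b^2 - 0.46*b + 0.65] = 5.92*b - 0.46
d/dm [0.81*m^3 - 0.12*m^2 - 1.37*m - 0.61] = 2.43*m^2 - 0.24*m - 1.37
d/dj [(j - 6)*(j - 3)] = 2*j - 9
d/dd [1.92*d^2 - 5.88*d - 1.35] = 3.84*d - 5.88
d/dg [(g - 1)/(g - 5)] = -4/(g - 5)^2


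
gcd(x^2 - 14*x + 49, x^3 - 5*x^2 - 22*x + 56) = x - 7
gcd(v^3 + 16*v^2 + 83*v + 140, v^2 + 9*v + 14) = v + 7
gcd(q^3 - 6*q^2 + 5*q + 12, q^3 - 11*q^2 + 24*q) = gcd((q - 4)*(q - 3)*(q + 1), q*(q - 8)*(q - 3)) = q - 3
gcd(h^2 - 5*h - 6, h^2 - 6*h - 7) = h + 1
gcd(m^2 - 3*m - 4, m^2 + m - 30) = 1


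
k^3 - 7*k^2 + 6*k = k*(k - 6)*(k - 1)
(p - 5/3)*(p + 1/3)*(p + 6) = p^3 + 14*p^2/3 - 77*p/9 - 10/3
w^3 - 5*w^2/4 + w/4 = w*(w - 1)*(w - 1/4)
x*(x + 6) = x^2 + 6*x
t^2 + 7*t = t*(t + 7)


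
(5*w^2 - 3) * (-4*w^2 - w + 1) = -20*w^4 - 5*w^3 + 17*w^2 + 3*w - 3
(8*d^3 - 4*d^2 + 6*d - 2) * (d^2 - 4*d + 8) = 8*d^5 - 36*d^4 + 86*d^3 - 58*d^2 + 56*d - 16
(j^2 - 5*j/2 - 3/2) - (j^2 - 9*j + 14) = 13*j/2 - 31/2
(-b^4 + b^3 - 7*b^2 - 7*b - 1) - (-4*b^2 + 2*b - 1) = -b^4 + b^3 - 3*b^2 - 9*b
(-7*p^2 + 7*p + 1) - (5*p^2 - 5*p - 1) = -12*p^2 + 12*p + 2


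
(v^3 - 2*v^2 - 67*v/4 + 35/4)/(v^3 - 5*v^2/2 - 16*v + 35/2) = (v - 1/2)/(v - 1)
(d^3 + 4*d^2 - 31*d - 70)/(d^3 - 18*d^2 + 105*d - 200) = (d^2 + 9*d + 14)/(d^2 - 13*d + 40)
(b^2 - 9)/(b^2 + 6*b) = (b^2 - 9)/(b*(b + 6))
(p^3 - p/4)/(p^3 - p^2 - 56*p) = (1/4 - p^2)/(-p^2 + p + 56)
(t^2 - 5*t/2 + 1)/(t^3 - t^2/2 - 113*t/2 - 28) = (-2*t^2 + 5*t - 2)/(-2*t^3 + t^2 + 113*t + 56)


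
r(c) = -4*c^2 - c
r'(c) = -8*c - 1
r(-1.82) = -11.43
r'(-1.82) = 13.56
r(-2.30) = -18.86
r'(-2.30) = 17.40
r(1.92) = -16.67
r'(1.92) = -16.36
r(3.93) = -65.71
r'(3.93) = -32.44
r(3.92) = -65.39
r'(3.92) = -32.36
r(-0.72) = -1.35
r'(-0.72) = 4.76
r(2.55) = -28.56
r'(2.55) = -21.40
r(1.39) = -9.12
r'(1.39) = -12.12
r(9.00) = -333.00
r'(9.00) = -73.00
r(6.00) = -150.00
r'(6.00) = -49.00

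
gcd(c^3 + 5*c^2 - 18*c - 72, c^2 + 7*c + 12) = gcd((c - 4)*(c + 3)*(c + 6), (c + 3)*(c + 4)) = c + 3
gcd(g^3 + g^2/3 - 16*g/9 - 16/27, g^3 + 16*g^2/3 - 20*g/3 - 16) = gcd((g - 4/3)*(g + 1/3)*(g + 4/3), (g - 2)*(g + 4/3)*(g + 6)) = g + 4/3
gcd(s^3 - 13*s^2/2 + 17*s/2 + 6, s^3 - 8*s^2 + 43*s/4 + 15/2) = s + 1/2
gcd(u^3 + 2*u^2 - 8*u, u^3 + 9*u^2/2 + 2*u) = u^2 + 4*u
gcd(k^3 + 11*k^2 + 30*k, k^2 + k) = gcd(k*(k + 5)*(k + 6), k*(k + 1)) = k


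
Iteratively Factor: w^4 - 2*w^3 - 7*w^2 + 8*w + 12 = (w - 2)*(w^3 - 7*w - 6) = (w - 2)*(w + 2)*(w^2 - 2*w - 3) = (w - 3)*(w - 2)*(w + 2)*(w + 1)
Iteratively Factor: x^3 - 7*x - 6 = (x + 1)*(x^2 - x - 6) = (x + 1)*(x + 2)*(x - 3)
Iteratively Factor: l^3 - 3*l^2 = (l)*(l^2 - 3*l) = l^2*(l - 3)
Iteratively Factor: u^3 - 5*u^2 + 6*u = (u - 3)*(u^2 - 2*u) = u*(u - 3)*(u - 2)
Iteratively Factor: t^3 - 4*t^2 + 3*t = (t - 1)*(t^2 - 3*t) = t*(t - 1)*(t - 3)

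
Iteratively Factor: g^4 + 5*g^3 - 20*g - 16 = (g - 2)*(g^3 + 7*g^2 + 14*g + 8) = (g - 2)*(g + 4)*(g^2 + 3*g + 2) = (g - 2)*(g + 1)*(g + 4)*(g + 2)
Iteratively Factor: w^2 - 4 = (w - 2)*(w + 2)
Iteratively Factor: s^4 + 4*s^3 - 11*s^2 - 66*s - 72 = (s + 2)*(s^3 + 2*s^2 - 15*s - 36) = (s + 2)*(s + 3)*(s^2 - s - 12) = (s - 4)*(s + 2)*(s + 3)*(s + 3)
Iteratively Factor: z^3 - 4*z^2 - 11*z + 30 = (z - 5)*(z^2 + z - 6) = (z - 5)*(z - 2)*(z + 3)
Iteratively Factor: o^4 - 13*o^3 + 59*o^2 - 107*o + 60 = (o - 3)*(o^3 - 10*o^2 + 29*o - 20) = (o - 3)*(o - 1)*(o^2 - 9*o + 20) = (o - 4)*(o - 3)*(o - 1)*(o - 5)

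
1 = 1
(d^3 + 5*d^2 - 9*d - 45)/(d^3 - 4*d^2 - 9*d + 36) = (d + 5)/(d - 4)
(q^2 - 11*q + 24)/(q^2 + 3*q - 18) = (q - 8)/(q + 6)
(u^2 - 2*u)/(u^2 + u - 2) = u*(u - 2)/(u^2 + u - 2)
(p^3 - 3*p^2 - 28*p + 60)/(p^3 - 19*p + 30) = (p - 6)/(p - 3)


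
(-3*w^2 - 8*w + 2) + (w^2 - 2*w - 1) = -2*w^2 - 10*w + 1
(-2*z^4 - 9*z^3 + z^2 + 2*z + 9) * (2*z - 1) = -4*z^5 - 16*z^4 + 11*z^3 + 3*z^2 + 16*z - 9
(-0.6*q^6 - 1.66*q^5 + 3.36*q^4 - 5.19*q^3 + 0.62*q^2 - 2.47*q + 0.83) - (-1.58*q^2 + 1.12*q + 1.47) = -0.6*q^6 - 1.66*q^5 + 3.36*q^4 - 5.19*q^3 + 2.2*q^2 - 3.59*q - 0.64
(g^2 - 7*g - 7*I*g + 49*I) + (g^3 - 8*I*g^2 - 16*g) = g^3 + g^2 - 8*I*g^2 - 23*g - 7*I*g + 49*I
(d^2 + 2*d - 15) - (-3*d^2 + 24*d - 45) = 4*d^2 - 22*d + 30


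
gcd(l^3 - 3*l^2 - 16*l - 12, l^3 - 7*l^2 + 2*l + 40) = l + 2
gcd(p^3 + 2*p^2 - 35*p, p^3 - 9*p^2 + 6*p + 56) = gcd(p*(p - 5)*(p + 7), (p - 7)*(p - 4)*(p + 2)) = 1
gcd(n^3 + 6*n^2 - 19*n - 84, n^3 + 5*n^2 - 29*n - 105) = n^2 + 10*n + 21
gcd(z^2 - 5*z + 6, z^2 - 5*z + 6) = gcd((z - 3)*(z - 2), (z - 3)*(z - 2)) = z^2 - 5*z + 6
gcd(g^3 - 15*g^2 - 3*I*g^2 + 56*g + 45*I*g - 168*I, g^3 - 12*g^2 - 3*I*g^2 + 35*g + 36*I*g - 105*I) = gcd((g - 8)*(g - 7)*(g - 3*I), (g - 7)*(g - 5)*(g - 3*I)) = g^2 + g*(-7 - 3*I) + 21*I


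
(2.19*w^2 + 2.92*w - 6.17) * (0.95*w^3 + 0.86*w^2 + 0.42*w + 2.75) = 2.0805*w^5 + 4.6574*w^4 - 2.4305*w^3 + 1.9427*w^2 + 5.4386*w - 16.9675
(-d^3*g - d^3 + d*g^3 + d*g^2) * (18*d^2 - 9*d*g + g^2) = -18*d^5*g - 18*d^5 + 9*d^4*g^2 + 9*d^4*g + 17*d^3*g^3 + 17*d^3*g^2 - 9*d^2*g^4 - 9*d^2*g^3 + d*g^5 + d*g^4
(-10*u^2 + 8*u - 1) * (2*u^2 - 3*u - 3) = -20*u^4 + 46*u^3 + 4*u^2 - 21*u + 3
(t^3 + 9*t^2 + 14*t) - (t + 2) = t^3 + 9*t^2 + 13*t - 2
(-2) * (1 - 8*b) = 16*b - 2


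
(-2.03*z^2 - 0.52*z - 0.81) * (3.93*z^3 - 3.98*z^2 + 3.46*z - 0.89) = -7.9779*z^5 + 6.0358*z^4 - 8.1375*z^3 + 3.2313*z^2 - 2.3398*z + 0.7209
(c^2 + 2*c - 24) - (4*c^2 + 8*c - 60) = -3*c^2 - 6*c + 36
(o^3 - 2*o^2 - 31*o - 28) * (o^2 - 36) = o^5 - 2*o^4 - 67*o^3 + 44*o^2 + 1116*o + 1008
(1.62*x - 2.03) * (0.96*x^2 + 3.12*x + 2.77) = 1.5552*x^3 + 3.1056*x^2 - 1.8462*x - 5.6231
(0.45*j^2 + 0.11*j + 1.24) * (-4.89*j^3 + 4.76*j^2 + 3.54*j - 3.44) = -2.2005*j^5 + 1.6041*j^4 - 3.947*j^3 + 4.7438*j^2 + 4.0112*j - 4.2656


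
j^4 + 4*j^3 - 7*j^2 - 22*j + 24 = (j - 2)*(j - 1)*(j + 3)*(j + 4)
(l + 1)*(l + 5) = l^2 + 6*l + 5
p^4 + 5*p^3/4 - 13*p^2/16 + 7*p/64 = p*(p - 1/4)^2*(p + 7/4)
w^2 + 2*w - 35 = (w - 5)*(w + 7)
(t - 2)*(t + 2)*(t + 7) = t^3 + 7*t^2 - 4*t - 28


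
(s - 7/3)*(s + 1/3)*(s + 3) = s^3 + s^2 - 61*s/9 - 7/3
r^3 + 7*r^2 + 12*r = r*(r + 3)*(r + 4)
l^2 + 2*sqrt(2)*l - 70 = (l - 5*sqrt(2))*(l + 7*sqrt(2))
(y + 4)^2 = y^2 + 8*y + 16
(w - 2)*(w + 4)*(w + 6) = w^3 + 8*w^2 + 4*w - 48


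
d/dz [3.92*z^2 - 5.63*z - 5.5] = 7.84*z - 5.63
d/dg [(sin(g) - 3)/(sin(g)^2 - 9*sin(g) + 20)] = (6*sin(g) + cos(g)^2 - 8)*cos(g)/(sin(g)^2 - 9*sin(g) + 20)^2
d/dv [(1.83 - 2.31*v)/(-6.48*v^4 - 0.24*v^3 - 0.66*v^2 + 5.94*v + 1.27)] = (-44.9064*v^4 + 46.3248*v^3 - 0.207*v^2 + 2.4156*v - 13.8039)/(41.9904*v^8 + 3.1104*v^7 + 8.6112*v^6 - 76.6656*v^5 - 18.8748*v^4 - 8.4504*v^3 + 33.6072*v^2 + 15.0876*v + 1.6129)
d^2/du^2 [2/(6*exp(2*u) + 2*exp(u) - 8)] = (2*(6*exp(u) + 1)^2*exp(u) - (12*exp(u) + 1)*(3*exp(2*u) + exp(u) - 4))*exp(u)/(3*exp(2*u) + exp(u) - 4)^3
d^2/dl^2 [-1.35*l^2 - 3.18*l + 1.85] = -2.70000000000000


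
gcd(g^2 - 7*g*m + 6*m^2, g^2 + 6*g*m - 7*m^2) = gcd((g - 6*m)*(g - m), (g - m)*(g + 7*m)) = g - m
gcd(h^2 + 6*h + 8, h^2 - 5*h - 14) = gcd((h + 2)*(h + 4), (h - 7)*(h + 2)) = h + 2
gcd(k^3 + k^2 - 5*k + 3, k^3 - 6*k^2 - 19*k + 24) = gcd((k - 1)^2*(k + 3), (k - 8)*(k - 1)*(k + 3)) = k^2 + 2*k - 3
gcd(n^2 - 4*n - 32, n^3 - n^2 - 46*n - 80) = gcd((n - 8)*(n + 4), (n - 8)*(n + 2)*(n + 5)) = n - 8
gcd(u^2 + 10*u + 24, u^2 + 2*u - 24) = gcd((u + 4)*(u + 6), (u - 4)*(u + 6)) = u + 6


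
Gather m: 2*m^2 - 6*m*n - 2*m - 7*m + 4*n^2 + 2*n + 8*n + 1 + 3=2*m^2 + m*(-6*n - 9) + 4*n^2 + 10*n + 4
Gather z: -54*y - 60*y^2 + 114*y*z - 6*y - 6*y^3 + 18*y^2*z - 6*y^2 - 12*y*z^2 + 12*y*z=-6*y^3 - 66*y^2 - 12*y*z^2 - 60*y + z*(18*y^2 + 126*y)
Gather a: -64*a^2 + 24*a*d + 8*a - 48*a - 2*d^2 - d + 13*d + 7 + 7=-64*a^2 + a*(24*d - 40) - 2*d^2 + 12*d + 14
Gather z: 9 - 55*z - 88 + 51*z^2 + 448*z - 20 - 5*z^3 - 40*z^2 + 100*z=-5*z^3 + 11*z^2 + 493*z - 99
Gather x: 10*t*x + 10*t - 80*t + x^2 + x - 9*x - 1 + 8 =-70*t + x^2 + x*(10*t - 8) + 7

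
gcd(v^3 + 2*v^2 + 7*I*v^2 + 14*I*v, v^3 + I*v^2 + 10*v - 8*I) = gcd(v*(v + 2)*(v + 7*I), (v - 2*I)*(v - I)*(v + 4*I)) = 1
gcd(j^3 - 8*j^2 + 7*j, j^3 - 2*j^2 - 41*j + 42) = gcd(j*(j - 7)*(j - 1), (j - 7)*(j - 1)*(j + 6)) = j^2 - 8*j + 7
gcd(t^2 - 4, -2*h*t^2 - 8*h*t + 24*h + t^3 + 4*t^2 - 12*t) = t - 2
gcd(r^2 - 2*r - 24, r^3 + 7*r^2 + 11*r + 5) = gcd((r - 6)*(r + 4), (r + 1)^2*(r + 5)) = 1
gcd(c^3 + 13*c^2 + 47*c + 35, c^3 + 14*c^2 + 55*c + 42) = c^2 + 8*c + 7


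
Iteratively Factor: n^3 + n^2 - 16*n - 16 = (n + 1)*(n^2 - 16) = (n + 1)*(n + 4)*(n - 4)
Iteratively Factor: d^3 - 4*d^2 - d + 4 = (d - 1)*(d^2 - 3*d - 4) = (d - 4)*(d - 1)*(d + 1)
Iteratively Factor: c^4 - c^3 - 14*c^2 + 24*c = (c - 3)*(c^3 + 2*c^2 - 8*c) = c*(c - 3)*(c^2 + 2*c - 8) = c*(c - 3)*(c + 4)*(c - 2)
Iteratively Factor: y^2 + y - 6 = (y - 2)*(y + 3)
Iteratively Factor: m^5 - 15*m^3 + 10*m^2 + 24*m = (m - 2)*(m^4 + 2*m^3 - 11*m^2 - 12*m) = (m - 3)*(m - 2)*(m^3 + 5*m^2 + 4*m) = (m - 3)*(m - 2)*(m + 1)*(m^2 + 4*m) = m*(m - 3)*(m - 2)*(m + 1)*(m + 4)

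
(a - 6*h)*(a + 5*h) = a^2 - a*h - 30*h^2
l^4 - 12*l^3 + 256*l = l*(l - 8)^2*(l + 4)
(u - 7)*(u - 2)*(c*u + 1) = c*u^3 - 9*c*u^2 + 14*c*u + u^2 - 9*u + 14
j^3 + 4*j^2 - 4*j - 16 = (j - 2)*(j + 2)*(j + 4)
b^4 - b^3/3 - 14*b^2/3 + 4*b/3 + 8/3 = (b - 2)*(b - 1)*(b + 2/3)*(b + 2)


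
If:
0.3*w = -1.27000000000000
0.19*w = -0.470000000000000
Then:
No Solution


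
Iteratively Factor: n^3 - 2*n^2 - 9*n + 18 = (n - 2)*(n^2 - 9) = (n - 3)*(n - 2)*(n + 3)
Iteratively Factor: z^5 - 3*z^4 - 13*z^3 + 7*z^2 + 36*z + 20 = (z + 1)*(z^4 - 4*z^3 - 9*z^2 + 16*z + 20) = (z - 2)*(z + 1)*(z^3 - 2*z^2 - 13*z - 10) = (z - 2)*(z + 1)^2*(z^2 - 3*z - 10) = (z - 2)*(z + 1)^2*(z + 2)*(z - 5)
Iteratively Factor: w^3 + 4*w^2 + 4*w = (w + 2)*(w^2 + 2*w) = (w + 2)^2*(w)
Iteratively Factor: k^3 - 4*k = (k - 2)*(k^2 + 2*k) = (k - 2)*(k + 2)*(k)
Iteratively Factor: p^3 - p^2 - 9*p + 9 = (p + 3)*(p^2 - 4*p + 3) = (p - 1)*(p + 3)*(p - 3)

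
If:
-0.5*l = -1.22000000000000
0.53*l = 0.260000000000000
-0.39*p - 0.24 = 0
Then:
No Solution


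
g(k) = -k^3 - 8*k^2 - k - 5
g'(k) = -3*k^2 - 16*k - 1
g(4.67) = -285.99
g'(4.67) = -141.15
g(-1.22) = -13.87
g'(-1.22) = 14.05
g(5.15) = -358.92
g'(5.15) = -162.97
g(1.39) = -24.53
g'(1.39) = -29.04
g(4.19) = -223.20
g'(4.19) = -120.71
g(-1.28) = -14.73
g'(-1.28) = 14.56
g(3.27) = -128.78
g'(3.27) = -85.40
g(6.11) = -537.87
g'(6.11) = -210.76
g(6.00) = -515.00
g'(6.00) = -205.00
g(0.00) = -5.00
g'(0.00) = -1.00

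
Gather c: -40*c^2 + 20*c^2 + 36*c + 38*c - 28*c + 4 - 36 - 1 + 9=-20*c^2 + 46*c - 24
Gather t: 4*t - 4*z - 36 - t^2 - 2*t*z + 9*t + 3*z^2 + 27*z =-t^2 + t*(13 - 2*z) + 3*z^2 + 23*z - 36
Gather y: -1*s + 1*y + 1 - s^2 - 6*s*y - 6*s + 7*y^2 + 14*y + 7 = -s^2 - 7*s + 7*y^2 + y*(15 - 6*s) + 8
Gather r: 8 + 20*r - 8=20*r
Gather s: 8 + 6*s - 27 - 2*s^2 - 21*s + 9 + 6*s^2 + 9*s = 4*s^2 - 6*s - 10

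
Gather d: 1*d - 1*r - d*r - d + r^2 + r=-d*r + r^2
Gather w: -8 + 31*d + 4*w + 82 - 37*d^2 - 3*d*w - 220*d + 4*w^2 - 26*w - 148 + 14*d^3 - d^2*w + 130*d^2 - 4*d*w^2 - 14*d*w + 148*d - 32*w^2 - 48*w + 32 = 14*d^3 + 93*d^2 - 41*d + w^2*(-4*d - 28) + w*(-d^2 - 17*d - 70) - 42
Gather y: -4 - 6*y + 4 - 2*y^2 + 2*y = -2*y^2 - 4*y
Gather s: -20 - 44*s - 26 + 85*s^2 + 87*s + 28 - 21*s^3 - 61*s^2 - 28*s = -21*s^3 + 24*s^2 + 15*s - 18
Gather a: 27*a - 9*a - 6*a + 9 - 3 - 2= 12*a + 4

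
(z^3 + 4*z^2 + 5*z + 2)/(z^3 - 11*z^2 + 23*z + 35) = (z^2 + 3*z + 2)/(z^2 - 12*z + 35)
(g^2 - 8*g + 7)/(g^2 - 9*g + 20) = (g^2 - 8*g + 7)/(g^2 - 9*g + 20)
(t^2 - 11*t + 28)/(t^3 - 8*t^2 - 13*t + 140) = (t - 4)/(t^2 - t - 20)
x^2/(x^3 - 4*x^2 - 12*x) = x/(x^2 - 4*x - 12)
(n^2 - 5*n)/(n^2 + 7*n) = (n - 5)/(n + 7)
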